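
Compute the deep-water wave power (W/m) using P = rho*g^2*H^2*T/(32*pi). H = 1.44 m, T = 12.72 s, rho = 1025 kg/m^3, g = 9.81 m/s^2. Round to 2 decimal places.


P = rho * g^2 * H^2 * T / (32 * pi)
P = 1025 * 9.81^2 * 1.44^2 * 12.72 / (32 * pi)
P = 1025 * 96.2361 * 2.0736 * 12.72 / 100.53096
P = 25880.59 W/m

25880.59


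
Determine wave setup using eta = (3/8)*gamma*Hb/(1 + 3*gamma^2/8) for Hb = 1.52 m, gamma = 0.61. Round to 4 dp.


eta = (3/8) * gamma * Hb / (1 + 3*gamma^2/8)
Numerator = (3/8) * 0.61 * 1.52 = 0.347700
Denominator = 1 + 3*0.61^2/8 = 1 + 0.139538 = 1.139538
eta = 0.347700 / 1.139538
eta = 0.3051 m

0.3051


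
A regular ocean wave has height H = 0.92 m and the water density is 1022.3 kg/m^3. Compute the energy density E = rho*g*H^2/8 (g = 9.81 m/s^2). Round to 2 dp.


E = (1/8) * rho * g * H^2
E = (1/8) * 1022.3 * 9.81 * 0.92^2
E = 0.125 * 1022.3 * 9.81 * 0.8464
E = 1061.04 J/m^2

1061.04


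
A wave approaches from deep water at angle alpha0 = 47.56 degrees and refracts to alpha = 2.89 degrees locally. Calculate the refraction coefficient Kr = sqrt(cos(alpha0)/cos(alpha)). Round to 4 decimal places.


Kr = sqrt(cos(alpha0) / cos(alpha))
cos(47.56) = 0.674818
cos(2.89) = 0.998728
Kr = sqrt(0.674818 / 0.998728)
Kr = sqrt(0.675677)
Kr = 0.8220

0.8220


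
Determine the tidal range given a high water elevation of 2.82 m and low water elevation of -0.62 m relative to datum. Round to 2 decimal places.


Tidal range = High water - Low water
Tidal range = 2.82 - (-0.62)
Tidal range = 3.44 m

3.44


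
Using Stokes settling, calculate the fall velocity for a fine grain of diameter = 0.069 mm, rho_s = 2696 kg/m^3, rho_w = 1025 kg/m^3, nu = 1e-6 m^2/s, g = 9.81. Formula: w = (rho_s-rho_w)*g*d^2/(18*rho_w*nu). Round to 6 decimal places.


w = (rho_s - rho_w) * g * d^2 / (18 * rho_w * nu)
d = 0.069 mm = 0.000069 m
rho_s - rho_w = 2696 - 1025 = 1671
Numerator = 1671 * 9.81 * (0.000069)^2 = 0.000078044740
Denominator = 18 * 1025 * 1e-6 = 0.018450
w = 0.004230 m/s

0.004230


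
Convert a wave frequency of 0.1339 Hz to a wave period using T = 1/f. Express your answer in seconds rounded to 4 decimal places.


T = 1 / f
T = 1 / 0.1339
T = 7.4683 s

7.4683


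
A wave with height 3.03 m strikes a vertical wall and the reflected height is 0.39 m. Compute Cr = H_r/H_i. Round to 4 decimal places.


Cr = H_r / H_i
Cr = 0.39 / 3.03
Cr = 0.1287

0.1287


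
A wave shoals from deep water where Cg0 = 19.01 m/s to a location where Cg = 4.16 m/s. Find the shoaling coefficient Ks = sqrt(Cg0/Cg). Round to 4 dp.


Ks = sqrt(Cg0 / Cg)
Ks = sqrt(19.01 / 4.16)
Ks = sqrt(4.5697)
Ks = 2.1377

2.1377


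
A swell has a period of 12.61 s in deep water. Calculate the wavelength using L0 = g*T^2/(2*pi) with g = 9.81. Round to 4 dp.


L0 = g * T^2 / (2 * pi)
L0 = 9.81 * 12.61^2 / (2 * pi)
L0 = 9.81 * 159.0121 / 6.28319
L0 = 1559.9087 / 6.28319
L0 = 248.2672 m

248.2672


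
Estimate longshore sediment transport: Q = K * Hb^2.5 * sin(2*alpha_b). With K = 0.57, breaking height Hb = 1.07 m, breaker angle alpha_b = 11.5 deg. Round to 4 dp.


Q = K * Hb^2.5 * sin(2 * alpha_b)
Hb^2.5 = 1.07^2.5 = 1.184294
sin(2 * 11.5) = sin(23.0) = 0.390731
Q = 0.57 * 1.184294 * 0.390731
Q = 0.2638 m^3/s

0.2638


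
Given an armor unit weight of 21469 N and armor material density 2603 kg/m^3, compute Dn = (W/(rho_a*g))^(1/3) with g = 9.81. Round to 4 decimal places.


V = W / (rho_a * g)
V = 21469 / (2603 * 9.81)
V = 21469 / 25535.43
V = 0.840753 m^3
Dn = V^(1/3) = 0.840753^(1/3)
Dn = 0.9438 m

0.9438


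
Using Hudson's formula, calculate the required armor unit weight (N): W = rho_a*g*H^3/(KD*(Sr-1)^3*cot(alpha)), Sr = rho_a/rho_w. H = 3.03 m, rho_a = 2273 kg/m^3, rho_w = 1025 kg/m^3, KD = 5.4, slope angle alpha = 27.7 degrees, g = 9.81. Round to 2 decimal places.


Sr = rho_a / rho_w = 2273 / 1025 = 2.217561
(Sr - 1) = 1.217561
(Sr - 1)^3 = 1.804979
cot(27.7) = 1 / tan(27.7) = 1 / 0.525012 = 1.904719
Numerator = 2273 * 9.81 * 3.03^3 = 620292.2122
Denominator = 5.4 * 1.804979 * 1.904719 = 18.565084
W = 620292.2122 / 18.565084
W = 33411.77 N

33411.77


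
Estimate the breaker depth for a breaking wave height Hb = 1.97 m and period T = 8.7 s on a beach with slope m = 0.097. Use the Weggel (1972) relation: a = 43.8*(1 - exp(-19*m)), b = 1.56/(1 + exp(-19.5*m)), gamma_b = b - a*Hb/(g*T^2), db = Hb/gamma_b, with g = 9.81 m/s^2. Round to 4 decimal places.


a = 43.8 * (1 - exp(-19 * m))
exp(-19 * 0.097) = exp(-1.8430) = 0.158342
a = 43.8 * (1 - 0.158342) = 36.864634
b = 1.56 / (1 + exp(-19.5 * m))
exp(-19.5 * 0.097) = exp(-1.8915) = 0.150845
b = 1.56 / (1 + 0.150845) = 1.355525
Hb / (g * T^2) = 1.97 / (9.81 * 8.7^2) = 1.97 / 742.5189 = 0.00265313
gamma_b = b - a * Hb/(g*T^2) = 1.355525 - 36.864634 * 0.00265313 = 1.257719
db = Hb / gamma_b = 1.97 / 1.257719
db = 1.5663 m

1.5663


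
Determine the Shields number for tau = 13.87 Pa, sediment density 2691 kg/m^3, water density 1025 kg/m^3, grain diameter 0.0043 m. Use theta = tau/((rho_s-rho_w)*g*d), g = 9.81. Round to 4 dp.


theta = tau / ((rho_s - rho_w) * g * d)
rho_s - rho_w = 2691 - 1025 = 1666
Denominator = 1666 * 9.81 * 0.0043 = 70.276878
theta = 13.87 / 70.276878
theta = 0.1974

0.1974


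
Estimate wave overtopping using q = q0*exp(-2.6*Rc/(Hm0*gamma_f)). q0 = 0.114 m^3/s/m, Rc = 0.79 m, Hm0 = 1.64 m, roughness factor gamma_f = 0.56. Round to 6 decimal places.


q = q0 * exp(-2.6 * Rc / (Hm0 * gamma_f))
Exponent = -2.6 * 0.79 / (1.64 * 0.56)
= -2.6 * 0.79 / 0.9184
= -2.236498
exp(-2.236498) = 0.106832
q = 0.114 * 0.106832
q = 0.012179 m^3/s/m

0.012179


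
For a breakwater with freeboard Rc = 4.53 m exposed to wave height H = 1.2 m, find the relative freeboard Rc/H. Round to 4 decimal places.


Relative freeboard = Rc / H
= 4.53 / 1.2
= 3.7750

3.7750


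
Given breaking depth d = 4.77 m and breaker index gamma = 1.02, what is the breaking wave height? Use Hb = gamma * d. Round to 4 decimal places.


Hb = gamma * d
Hb = 1.02 * 4.77
Hb = 4.8654 m

4.8654


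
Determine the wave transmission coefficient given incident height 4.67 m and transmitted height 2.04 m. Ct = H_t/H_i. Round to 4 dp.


Ct = H_t / H_i
Ct = 2.04 / 4.67
Ct = 0.4368

0.4368


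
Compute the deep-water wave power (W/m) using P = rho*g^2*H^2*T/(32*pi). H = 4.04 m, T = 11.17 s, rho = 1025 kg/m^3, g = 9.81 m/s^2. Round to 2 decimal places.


P = rho * g^2 * H^2 * T / (32 * pi)
P = 1025 * 9.81^2 * 4.04^2 * 11.17 / (32 * pi)
P = 1025 * 96.2361 * 16.3216 * 11.17 / 100.53096
P = 178886.65 W/m

178886.65


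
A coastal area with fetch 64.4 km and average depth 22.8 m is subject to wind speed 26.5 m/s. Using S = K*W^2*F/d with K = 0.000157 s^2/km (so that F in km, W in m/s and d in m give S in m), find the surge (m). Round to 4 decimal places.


S = K * W^2 * F / d
W^2 = 26.5^2 = 702.25
S = 0.000157 * 702.25 * 64.4 / 22.8
Numerator = 0.000157 * 702.25 * 64.4 = 7.100309
S = 7.100309 / 22.8 = 0.3114 m

0.3114


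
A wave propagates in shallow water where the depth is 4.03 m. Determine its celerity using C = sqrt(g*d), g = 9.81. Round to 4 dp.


Using the shallow-water approximation:
C = sqrt(g * d) = sqrt(9.81 * 4.03)
C = sqrt(39.5343)
C = 6.2876 m/s

6.2876


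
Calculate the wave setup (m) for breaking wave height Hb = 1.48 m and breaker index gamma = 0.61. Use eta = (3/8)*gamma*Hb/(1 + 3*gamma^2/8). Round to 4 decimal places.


eta = (3/8) * gamma * Hb / (1 + 3*gamma^2/8)
Numerator = (3/8) * 0.61 * 1.48 = 0.338550
Denominator = 1 + 3*0.61^2/8 = 1 + 0.139538 = 1.139538
eta = 0.338550 / 1.139538
eta = 0.2971 m

0.2971


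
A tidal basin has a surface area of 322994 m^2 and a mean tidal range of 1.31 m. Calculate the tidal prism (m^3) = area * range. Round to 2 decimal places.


Tidal prism = Area * Tidal range
P = 322994 * 1.31
P = 423122.14 m^3

423122.14


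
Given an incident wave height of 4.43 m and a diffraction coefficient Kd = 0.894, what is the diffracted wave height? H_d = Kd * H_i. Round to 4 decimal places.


H_d = Kd * H_i
H_d = 0.894 * 4.43
H_d = 3.9604 m

3.9604


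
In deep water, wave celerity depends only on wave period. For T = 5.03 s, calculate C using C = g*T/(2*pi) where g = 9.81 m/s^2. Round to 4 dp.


We use the deep-water celerity formula:
C = g * T / (2 * pi)
C = 9.81 * 5.03 / (2 * 3.14159...)
C = 49.344300 / 6.283185
C = 7.8534 m/s

7.8534


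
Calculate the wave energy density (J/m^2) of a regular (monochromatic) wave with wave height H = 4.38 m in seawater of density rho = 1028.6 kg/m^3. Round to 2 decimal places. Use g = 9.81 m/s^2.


E = (1/8) * rho * g * H^2
E = (1/8) * 1028.6 * 9.81 * 4.38^2
E = 0.125 * 1028.6 * 9.81 * 19.1844
E = 24197.68 J/m^2

24197.68


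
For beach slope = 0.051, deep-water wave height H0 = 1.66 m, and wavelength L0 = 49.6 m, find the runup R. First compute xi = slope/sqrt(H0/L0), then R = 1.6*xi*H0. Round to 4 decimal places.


xi = slope / sqrt(H0/L0)
H0/L0 = 1.66/49.6 = 0.033468
sqrt(0.033468) = 0.182942
xi = 0.051 / 0.182942 = 0.278777
R = 1.6 * xi * H0 = 1.6 * 0.278777 * 1.66
R = 0.7404 m

0.7404


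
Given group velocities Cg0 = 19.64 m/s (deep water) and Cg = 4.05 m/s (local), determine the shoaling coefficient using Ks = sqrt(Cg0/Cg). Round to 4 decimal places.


Ks = sqrt(Cg0 / Cg)
Ks = sqrt(19.64 / 4.05)
Ks = sqrt(4.8494)
Ks = 2.2021

2.2021


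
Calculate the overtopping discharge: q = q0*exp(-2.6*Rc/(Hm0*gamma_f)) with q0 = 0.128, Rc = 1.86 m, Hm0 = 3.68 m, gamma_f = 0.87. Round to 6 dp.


q = q0 * exp(-2.6 * Rc / (Hm0 * gamma_f))
Exponent = -2.6 * 1.86 / (3.68 * 0.87)
= -2.6 * 1.86 / 3.2016
= -1.510495
exp(-1.510495) = 0.220801
q = 0.128 * 0.220801
q = 0.028262 m^3/s/m

0.028262


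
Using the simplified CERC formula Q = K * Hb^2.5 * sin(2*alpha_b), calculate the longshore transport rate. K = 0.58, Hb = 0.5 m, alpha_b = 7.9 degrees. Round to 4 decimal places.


Q = K * Hb^2.5 * sin(2 * alpha_b)
Hb^2.5 = 0.5^2.5 = 0.176777
sin(2 * 7.9) = sin(15.8) = 0.272280
Q = 0.58 * 0.176777 * 0.272280
Q = 0.0279 m^3/s

0.0279


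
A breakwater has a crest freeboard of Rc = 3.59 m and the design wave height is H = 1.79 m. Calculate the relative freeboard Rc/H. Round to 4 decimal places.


Relative freeboard = Rc / H
= 3.59 / 1.79
= 2.0056

2.0056


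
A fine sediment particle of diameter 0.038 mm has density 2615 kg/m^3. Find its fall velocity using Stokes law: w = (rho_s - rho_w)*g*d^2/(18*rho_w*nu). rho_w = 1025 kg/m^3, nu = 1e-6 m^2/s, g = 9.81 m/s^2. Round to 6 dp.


w = (rho_s - rho_w) * g * d^2 / (18 * rho_w * nu)
d = 0.038 mm = 0.000038 m
rho_s - rho_w = 2615 - 1025 = 1590
Numerator = 1590 * 9.81 * (0.000038)^2 = 0.000022523368
Denominator = 18 * 1025 * 1e-6 = 0.018450
w = 0.001221 m/s

0.001221


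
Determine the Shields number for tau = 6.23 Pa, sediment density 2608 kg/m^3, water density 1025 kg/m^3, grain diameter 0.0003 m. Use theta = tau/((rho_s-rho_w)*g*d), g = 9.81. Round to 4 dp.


theta = tau / ((rho_s - rho_w) * g * d)
rho_s - rho_w = 2608 - 1025 = 1583
Denominator = 1583 * 9.81 * 0.0003 = 4.658769
theta = 6.23 / 4.658769
theta = 1.3373

1.3373


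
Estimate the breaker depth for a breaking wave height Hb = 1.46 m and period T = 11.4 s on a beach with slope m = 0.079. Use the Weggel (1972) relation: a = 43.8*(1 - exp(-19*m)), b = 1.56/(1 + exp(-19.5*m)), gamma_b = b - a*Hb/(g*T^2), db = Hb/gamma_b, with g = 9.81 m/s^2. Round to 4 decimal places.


a = 43.8 * (1 - exp(-19 * m))
exp(-19 * 0.079) = exp(-1.5010) = 0.222907
a = 43.8 * (1 - 0.222907) = 34.036667
b = 1.56 / (1 + exp(-19.5 * m))
exp(-19.5 * 0.079) = exp(-1.5405) = 0.214274
b = 1.56 / (1 + 0.214274) = 1.284718
Hb / (g * T^2) = 1.46 / (9.81 * 11.4^2) = 1.46 / 1274.9076 = 0.00114518
gamma_b = b - a * Hb/(g*T^2) = 1.284718 - 34.036667 * 0.00114518 = 1.245740
db = Hb / gamma_b = 1.46 / 1.245740
db = 1.1720 m

1.1720


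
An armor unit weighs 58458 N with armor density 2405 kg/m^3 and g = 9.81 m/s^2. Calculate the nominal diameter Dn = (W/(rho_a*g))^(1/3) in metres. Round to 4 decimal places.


V = W / (rho_a * g)
V = 58458 / (2405 * 9.81)
V = 58458 / 23593.05
V = 2.477764 m^3
Dn = V^(1/3) = 2.477764^(1/3)
Dn = 1.3532 m

1.3532


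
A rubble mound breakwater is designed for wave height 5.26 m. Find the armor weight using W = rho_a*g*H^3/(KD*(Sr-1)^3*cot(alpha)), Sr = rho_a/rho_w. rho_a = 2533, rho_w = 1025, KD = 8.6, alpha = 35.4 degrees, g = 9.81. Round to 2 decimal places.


Sr = rho_a / rho_w = 2533 / 1025 = 2.471220
(Sr - 1) = 1.471220
(Sr - 1)^3 = 3.184435
cot(35.4) = 1 / tan(35.4) = 1 / 0.710663 = 1.407137
Numerator = 2533 * 9.81 * 5.26^3 = 3616274.8385
Denominator = 8.6 * 3.184435 * 1.407137 = 38.536048
W = 3616274.8385 / 38.536048
W = 93841.35 N

93841.35


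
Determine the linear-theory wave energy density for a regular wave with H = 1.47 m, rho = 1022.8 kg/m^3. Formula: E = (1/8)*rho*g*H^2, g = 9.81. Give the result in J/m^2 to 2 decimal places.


E = (1/8) * rho * g * H^2
E = (1/8) * 1022.8 * 9.81 * 1.47^2
E = 0.125 * 1022.8 * 9.81 * 2.1609
E = 2710.22 J/m^2

2710.22


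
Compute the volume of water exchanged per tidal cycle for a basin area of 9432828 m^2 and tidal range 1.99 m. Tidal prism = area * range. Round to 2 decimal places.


Tidal prism = Area * Tidal range
P = 9432828 * 1.99
P = 18771327.72 m^3

18771327.72


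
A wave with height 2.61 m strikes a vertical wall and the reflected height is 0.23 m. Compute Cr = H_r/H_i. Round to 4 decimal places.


Cr = H_r / H_i
Cr = 0.23 / 2.61
Cr = 0.0881

0.0881


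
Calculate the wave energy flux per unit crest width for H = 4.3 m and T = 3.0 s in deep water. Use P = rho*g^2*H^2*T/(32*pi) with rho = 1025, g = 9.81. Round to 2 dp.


P = rho * g^2 * H^2 * T / (32 * pi)
P = 1025 * 9.81^2 * 4.3^2 * 3.0 / (32 * pi)
P = 1025 * 96.2361 * 18.4900 * 3.0 / 100.53096
P = 54427.73 W/m

54427.73


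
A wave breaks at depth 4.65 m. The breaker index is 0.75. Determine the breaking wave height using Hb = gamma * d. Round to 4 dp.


Hb = gamma * d
Hb = 0.75 * 4.65
Hb = 3.4875 m

3.4875


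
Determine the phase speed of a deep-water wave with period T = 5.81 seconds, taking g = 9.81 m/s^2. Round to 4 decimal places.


We use the deep-water celerity formula:
C = g * T / (2 * pi)
C = 9.81 * 5.81 / (2 * 3.14159...)
C = 56.996100 / 6.283185
C = 9.0712 m/s

9.0712


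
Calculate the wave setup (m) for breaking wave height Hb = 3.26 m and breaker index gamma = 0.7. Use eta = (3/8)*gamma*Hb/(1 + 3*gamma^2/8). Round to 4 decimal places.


eta = (3/8) * gamma * Hb / (1 + 3*gamma^2/8)
Numerator = (3/8) * 0.7 * 3.26 = 0.855750
Denominator = 1 + 3*0.7^2/8 = 1 + 0.183750 = 1.183750
eta = 0.855750 / 1.183750
eta = 0.7229 m

0.7229


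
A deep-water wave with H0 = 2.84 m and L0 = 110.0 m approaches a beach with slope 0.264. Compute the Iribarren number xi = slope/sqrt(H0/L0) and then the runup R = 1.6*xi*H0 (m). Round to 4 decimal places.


xi = slope / sqrt(H0/L0)
H0/L0 = 2.84/110.0 = 0.025818
sqrt(0.025818) = 0.160680
xi = 0.264 / 0.160680 = 1.643013
R = 1.6 * xi * H0 = 1.6 * 1.643013 * 2.84
R = 7.4659 m

7.4659


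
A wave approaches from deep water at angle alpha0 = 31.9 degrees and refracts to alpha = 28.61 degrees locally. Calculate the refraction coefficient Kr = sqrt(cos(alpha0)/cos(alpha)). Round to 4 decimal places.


Kr = sqrt(cos(alpha0) / cos(alpha))
cos(31.9) = 0.848972
cos(28.61) = 0.877899
Kr = sqrt(0.848972 / 0.877899)
Kr = sqrt(0.967049)
Kr = 0.9834

0.9834


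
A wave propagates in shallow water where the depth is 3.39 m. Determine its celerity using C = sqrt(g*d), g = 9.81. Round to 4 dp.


Using the shallow-water approximation:
C = sqrt(g * d) = sqrt(9.81 * 3.39)
C = sqrt(33.2559)
C = 5.7668 m/s

5.7668


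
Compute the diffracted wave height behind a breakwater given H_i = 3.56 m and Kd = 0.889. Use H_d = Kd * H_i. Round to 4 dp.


H_d = Kd * H_i
H_d = 0.889 * 3.56
H_d = 3.1648 m

3.1648


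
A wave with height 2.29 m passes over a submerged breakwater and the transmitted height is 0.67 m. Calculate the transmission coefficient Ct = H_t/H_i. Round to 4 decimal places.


Ct = H_t / H_i
Ct = 0.67 / 2.29
Ct = 0.2926

0.2926


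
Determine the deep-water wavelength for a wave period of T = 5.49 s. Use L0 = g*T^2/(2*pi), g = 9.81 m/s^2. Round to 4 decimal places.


L0 = g * T^2 / (2 * pi)
L0 = 9.81 * 5.49^2 / (2 * pi)
L0 = 9.81 * 30.1401 / 6.28319
L0 = 295.6744 / 6.28319
L0 = 47.0580 m

47.0580


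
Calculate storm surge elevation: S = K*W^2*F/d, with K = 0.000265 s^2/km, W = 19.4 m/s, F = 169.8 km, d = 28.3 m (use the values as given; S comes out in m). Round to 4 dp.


S = K * W^2 * F / d
W^2 = 19.4^2 = 376.36
S = 0.000265 * 376.36 * 169.8 / 28.3
Numerator = 0.000265 * 376.36 * 169.8 = 16.935071
S = 16.935071 / 28.3 = 0.5984 m

0.5984


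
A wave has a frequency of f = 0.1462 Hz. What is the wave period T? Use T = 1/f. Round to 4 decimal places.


T = 1 / f
T = 1 / 0.1462
T = 6.8399 s

6.8399


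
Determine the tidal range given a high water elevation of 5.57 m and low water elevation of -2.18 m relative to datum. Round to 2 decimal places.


Tidal range = High water - Low water
Tidal range = 5.57 - (-2.18)
Tidal range = 7.75 m

7.75


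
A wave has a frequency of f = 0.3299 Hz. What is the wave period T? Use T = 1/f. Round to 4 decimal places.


T = 1 / f
T = 1 / 0.3299
T = 3.0312 s

3.0312


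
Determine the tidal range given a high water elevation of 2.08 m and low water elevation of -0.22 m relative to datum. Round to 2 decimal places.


Tidal range = High water - Low water
Tidal range = 2.08 - (-0.22)
Tidal range = 2.30 m

2.30


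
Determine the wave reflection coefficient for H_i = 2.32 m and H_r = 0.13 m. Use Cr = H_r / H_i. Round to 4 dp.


Cr = H_r / H_i
Cr = 0.13 / 2.32
Cr = 0.0560

0.0560


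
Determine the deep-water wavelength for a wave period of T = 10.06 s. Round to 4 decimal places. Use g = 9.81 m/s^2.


L0 = g * T^2 / (2 * pi)
L0 = 9.81 * 10.06^2 / (2 * pi)
L0 = 9.81 * 101.2036 / 6.28319
L0 = 992.8073 / 6.28319
L0 = 158.0102 m

158.0102


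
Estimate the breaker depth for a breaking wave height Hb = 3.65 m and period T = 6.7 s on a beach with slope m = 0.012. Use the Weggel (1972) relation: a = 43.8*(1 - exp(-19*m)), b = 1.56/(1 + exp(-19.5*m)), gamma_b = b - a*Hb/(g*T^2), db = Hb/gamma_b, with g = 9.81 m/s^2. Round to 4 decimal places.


a = 43.8 * (1 - exp(-19 * m))
exp(-19 * 0.012) = exp(-0.2280) = 0.796124
a = 43.8 * (1 - 0.796124) = 8.929757
b = 1.56 / (1 + exp(-19.5 * m))
exp(-19.5 * 0.012) = exp(-0.2340) = 0.791362
b = 1.56 / (1 + 0.791362) = 0.870846
Hb / (g * T^2) = 3.65 / (9.81 * 6.7^2) = 3.65 / 440.3709 = 0.00828847
gamma_b = b - a * Hb/(g*T^2) = 0.870846 - 8.929757 * 0.00828847 = 0.796832
db = Hb / gamma_b = 3.65 / 0.796832
db = 4.5806 m

4.5806


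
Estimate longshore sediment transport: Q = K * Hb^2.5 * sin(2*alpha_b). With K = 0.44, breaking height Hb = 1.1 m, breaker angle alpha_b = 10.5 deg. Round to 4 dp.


Q = K * Hb^2.5 * sin(2 * alpha_b)
Hb^2.5 = 1.1^2.5 = 1.269059
sin(2 * 10.5) = sin(21.0) = 0.358368
Q = 0.44 * 1.269059 * 0.358368
Q = 0.2001 m^3/s

0.2001


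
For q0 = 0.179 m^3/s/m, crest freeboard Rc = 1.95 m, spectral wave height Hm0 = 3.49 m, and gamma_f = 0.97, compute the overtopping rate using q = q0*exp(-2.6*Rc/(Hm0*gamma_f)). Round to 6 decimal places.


q = q0 * exp(-2.6 * Rc / (Hm0 * gamma_f))
Exponent = -2.6 * 1.95 / (3.49 * 0.97)
= -2.6 * 1.95 / 3.3853
= -1.497652
exp(-1.497652) = 0.223655
q = 0.179 * 0.223655
q = 0.040034 m^3/s/m

0.040034


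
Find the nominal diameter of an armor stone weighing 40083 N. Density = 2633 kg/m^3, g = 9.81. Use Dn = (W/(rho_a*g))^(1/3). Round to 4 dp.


V = W / (rho_a * g)
V = 40083 / (2633 * 9.81)
V = 40083 / 25829.73
V = 1.551816 m^3
Dn = V^(1/3) = 1.551816^(1/3)
Dn = 1.1577 m

1.1577


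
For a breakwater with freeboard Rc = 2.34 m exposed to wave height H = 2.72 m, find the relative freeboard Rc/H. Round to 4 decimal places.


Relative freeboard = Rc / H
= 2.34 / 2.72
= 0.8603

0.8603


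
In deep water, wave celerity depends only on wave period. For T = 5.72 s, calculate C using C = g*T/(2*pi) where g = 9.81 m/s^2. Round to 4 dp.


We use the deep-water celerity formula:
C = g * T / (2 * pi)
C = 9.81 * 5.72 / (2 * 3.14159...)
C = 56.113200 / 6.283185
C = 8.9307 m/s

8.9307


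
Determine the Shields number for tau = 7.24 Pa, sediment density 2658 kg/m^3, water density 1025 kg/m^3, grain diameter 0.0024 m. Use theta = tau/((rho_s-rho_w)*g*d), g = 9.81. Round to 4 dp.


theta = tau / ((rho_s - rho_w) * g * d)
rho_s - rho_w = 2658 - 1025 = 1633
Denominator = 1633 * 9.81 * 0.0024 = 38.447352
theta = 7.24 / 38.447352
theta = 0.1883

0.1883


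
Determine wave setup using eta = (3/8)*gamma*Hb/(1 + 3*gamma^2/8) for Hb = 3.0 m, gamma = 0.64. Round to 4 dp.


eta = (3/8) * gamma * Hb / (1 + 3*gamma^2/8)
Numerator = (3/8) * 0.64 * 3.0 = 0.720000
Denominator = 1 + 3*0.64^2/8 = 1 + 0.153600 = 1.153600
eta = 0.720000 / 1.153600
eta = 0.6241 m

0.6241


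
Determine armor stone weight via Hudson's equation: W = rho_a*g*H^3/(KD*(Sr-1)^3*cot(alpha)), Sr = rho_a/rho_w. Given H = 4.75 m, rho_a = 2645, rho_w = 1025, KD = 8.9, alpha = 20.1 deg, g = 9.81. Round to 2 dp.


Sr = rho_a / rho_w = 2645 / 1025 = 2.580488
(Sr - 1) = 1.580488
(Sr - 1)^3 = 3.947966
cot(20.1) = 1 / tan(20.1) = 1 / 0.365948 = 2.732628
Numerator = 2645 * 9.81 * 4.75^3 = 2780836.8680
Denominator = 8.9 * 3.947966 * 2.732628 = 96.016094
W = 2780836.8680 / 96.016094
W = 28962.20 N

28962.20


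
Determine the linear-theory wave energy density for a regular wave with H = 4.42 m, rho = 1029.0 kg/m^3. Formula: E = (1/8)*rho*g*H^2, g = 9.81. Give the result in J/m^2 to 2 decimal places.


E = (1/8) * rho * g * H^2
E = (1/8) * 1029.0 * 9.81 * 4.42^2
E = 0.125 * 1029.0 * 9.81 * 19.5364
E = 24651.25 J/m^2

24651.25


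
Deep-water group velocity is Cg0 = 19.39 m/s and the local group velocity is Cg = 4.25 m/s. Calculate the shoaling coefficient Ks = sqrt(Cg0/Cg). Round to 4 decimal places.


Ks = sqrt(Cg0 / Cg)
Ks = sqrt(19.39 / 4.25)
Ks = sqrt(4.5624)
Ks = 2.1360

2.1360


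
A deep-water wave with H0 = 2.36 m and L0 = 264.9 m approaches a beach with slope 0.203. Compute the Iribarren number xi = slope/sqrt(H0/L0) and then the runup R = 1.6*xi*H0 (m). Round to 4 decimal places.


xi = slope / sqrt(H0/L0)
H0/L0 = 2.36/264.9 = 0.008909
sqrt(0.008909) = 0.094388
xi = 0.203 / 0.094388 = 2.150706
R = 1.6 * xi * H0 = 1.6 * 2.150706 * 2.36
R = 8.1211 m

8.1211


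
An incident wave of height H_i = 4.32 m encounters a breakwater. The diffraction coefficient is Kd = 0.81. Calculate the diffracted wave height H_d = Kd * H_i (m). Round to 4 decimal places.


H_d = Kd * H_i
H_d = 0.81 * 4.32
H_d = 3.4992 m

3.4992


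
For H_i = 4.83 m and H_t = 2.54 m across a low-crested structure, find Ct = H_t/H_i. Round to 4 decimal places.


Ct = H_t / H_i
Ct = 2.54 / 4.83
Ct = 0.5259

0.5259


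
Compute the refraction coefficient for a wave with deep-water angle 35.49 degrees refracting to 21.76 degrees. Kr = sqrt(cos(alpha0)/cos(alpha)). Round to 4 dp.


Kr = sqrt(cos(alpha0) / cos(alpha))
cos(35.49) = 0.814217
cos(21.76) = 0.928745
Kr = sqrt(0.814217 / 0.928745)
Kr = sqrt(0.876685)
Kr = 0.9363

0.9363


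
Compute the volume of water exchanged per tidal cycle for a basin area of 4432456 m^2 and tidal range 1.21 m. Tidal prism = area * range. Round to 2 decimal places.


Tidal prism = Area * Tidal range
P = 4432456 * 1.21
P = 5363271.76 m^3

5363271.76


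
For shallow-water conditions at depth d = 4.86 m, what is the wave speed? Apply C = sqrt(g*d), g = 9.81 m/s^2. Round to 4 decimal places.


Using the shallow-water approximation:
C = sqrt(g * d) = sqrt(9.81 * 4.86)
C = sqrt(47.6766)
C = 6.9048 m/s

6.9048


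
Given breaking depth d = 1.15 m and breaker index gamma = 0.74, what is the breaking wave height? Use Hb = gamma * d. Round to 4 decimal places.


Hb = gamma * d
Hb = 0.74 * 1.15
Hb = 0.8510 m

0.8510


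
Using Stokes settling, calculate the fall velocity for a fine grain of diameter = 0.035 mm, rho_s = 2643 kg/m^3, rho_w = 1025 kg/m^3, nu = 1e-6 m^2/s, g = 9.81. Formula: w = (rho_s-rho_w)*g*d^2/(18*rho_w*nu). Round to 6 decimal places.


w = (rho_s - rho_w) * g * d^2 / (18 * rho_w * nu)
d = 0.035 mm = 0.000035 m
rho_s - rho_w = 2643 - 1025 = 1618
Numerator = 1618 * 9.81 * (0.000035)^2 = 0.000019443911
Denominator = 18 * 1025 * 1e-6 = 0.018450
w = 0.001054 m/s

0.001054


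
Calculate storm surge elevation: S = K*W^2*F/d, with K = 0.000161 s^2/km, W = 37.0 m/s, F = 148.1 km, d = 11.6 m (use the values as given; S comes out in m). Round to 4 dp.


S = K * W^2 * F / d
W^2 = 37.0^2 = 1369.00
S = 0.000161 * 1369.00 * 148.1 / 11.6
Numerator = 0.000161 * 1369.00 * 148.1 = 32.642573
S = 32.642573 / 11.6 = 2.8140 m

2.8140


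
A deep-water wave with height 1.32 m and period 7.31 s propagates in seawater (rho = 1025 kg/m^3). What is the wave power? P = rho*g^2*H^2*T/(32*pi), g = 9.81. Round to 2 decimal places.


P = rho * g^2 * H^2 * T / (32 * pi)
P = 1025 * 9.81^2 * 1.32^2 * 7.31 / (32 * pi)
P = 1025 * 96.2361 * 1.7424 * 7.31 / 100.53096
P = 12497.62 W/m

12497.62


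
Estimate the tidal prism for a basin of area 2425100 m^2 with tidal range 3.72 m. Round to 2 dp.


Tidal prism = Area * Tidal range
P = 2425100 * 3.72
P = 9021372.00 m^3

9021372.00


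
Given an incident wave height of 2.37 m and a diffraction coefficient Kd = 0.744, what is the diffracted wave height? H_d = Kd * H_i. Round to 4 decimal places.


H_d = Kd * H_i
H_d = 0.744 * 2.37
H_d = 1.7633 m

1.7633


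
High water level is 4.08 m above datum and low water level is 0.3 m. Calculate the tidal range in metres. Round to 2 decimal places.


Tidal range = High water - Low water
Tidal range = 4.08 - (0.3)
Tidal range = 3.78 m

3.78


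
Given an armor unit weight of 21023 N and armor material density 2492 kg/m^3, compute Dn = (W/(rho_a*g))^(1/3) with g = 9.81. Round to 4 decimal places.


V = W / (rho_a * g)
V = 21023 / (2492 * 9.81)
V = 21023 / 24446.52
V = 0.859959 m^3
Dn = V^(1/3) = 0.859959^(1/3)
Dn = 0.9510 m

0.9510


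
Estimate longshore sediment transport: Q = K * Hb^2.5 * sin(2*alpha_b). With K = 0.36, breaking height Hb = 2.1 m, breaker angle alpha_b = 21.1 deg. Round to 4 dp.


Q = K * Hb^2.5 * sin(2 * alpha_b)
Hb^2.5 = 2.1^2.5 = 6.390697
sin(2 * 21.1) = sin(42.2) = 0.671721
Q = 0.36 * 6.390697 * 0.671721
Q = 1.5454 m^3/s

1.5454


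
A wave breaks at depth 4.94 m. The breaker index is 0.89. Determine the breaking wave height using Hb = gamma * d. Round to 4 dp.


Hb = gamma * d
Hb = 0.89 * 4.94
Hb = 4.3966 m

4.3966


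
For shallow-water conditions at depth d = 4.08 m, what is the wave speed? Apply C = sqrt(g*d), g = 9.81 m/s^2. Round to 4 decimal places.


Using the shallow-water approximation:
C = sqrt(g * d) = sqrt(9.81 * 4.08)
C = sqrt(40.0248)
C = 6.3265 m/s

6.3265


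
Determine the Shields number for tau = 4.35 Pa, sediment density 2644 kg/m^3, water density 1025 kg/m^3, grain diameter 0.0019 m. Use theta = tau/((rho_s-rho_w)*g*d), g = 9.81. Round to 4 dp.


theta = tau / ((rho_s - rho_w) * g * d)
rho_s - rho_w = 2644 - 1025 = 1619
Denominator = 1619 * 9.81 * 0.0019 = 30.176541
theta = 4.35 / 30.176541
theta = 0.1442

0.1442


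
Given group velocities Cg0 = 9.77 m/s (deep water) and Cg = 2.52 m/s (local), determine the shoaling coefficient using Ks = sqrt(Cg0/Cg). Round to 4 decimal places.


Ks = sqrt(Cg0 / Cg)
Ks = sqrt(9.77 / 2.52)
Ks = sqrt(3.8770)
Ks = 1.9690

1.9690


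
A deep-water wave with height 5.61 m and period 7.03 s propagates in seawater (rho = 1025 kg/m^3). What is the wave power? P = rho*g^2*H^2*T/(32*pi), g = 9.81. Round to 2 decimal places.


P = rho * g^2 * H^2 * T / (32 * pi)
P = 1025 * 9.81^2 * 5.61^2 * 7.03 / (32 * pi)
P = 1025 * 96.2361 * 31.4721 * 7.03 / 100.53096
P = 217091.63 W/m

217091.63


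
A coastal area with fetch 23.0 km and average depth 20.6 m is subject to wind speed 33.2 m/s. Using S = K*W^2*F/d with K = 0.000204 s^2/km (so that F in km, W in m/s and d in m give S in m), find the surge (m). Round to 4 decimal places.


S = K * W^2 * F / d
W^2 = 33.2^2 = 1102.24
S = 0.000204 * 1102.24 * 23.0 / 20.6
Numerator = 0.000204 * 1102.24 * 23.0 = 5.171710
S = 5.171710 / 20.6 = 0.2511 m

0.2511


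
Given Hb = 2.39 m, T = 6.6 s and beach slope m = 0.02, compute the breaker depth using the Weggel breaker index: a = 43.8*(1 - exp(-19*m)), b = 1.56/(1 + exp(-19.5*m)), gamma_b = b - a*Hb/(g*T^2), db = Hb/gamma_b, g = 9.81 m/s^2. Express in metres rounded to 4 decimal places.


a = 43.8 * (1 - exp(-19 * m))
exp(-19 * 0.02) = exp(-0.3800) = 0.683861
a = 43.8 * (1 - 0.683861) = 13.846870
b = 1.56 / (1 + exp(-19.5 * m))
exp(-19.5 * 0.02) = exp(-0.3900) = 0.677057
b = 1.56 / (1 + 0.677057) = 0.930201
Hb / (g * T^2) = 2.39 / (9.81 * 6.6^2) = 2.39 / 427.3236 = 0.00559295
gamma_b = b - a * Hb/(g*T^2) = 0.930201 - 13.846870 * 0.00559295 = 0.852756
db = Hb / gamma_b = 2.39 / 0.852756
db = 2.8027 m

2.8027


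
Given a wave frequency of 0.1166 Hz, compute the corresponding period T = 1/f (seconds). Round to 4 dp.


T = 1 / f
T = 1 / 0.1166
T = 8.5763 s

8.5763


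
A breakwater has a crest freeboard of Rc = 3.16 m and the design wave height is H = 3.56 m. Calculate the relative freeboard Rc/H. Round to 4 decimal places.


Relative freeboard = Rc / H
= 3.16 / 3.56
= 0.8876

0.8876


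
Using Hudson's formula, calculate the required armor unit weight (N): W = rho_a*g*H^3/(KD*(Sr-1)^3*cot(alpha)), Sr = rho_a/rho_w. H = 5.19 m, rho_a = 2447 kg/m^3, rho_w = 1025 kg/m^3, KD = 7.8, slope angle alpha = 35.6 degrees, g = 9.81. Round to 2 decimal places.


Sr = rho_a / rho_w = 2447 / 1025 = 2.387317
(Sr - 1) = 1.387317
(Sr - 1)^3 = 2.670098
cot(35.6) = 1 / tan(35.6) = 1 / 0.715930 = 1.396785
Numerator = 2447 * 9.81 * 5.19^3 = 3355869.3937
Denominator = 7.8 * 2.670098 * 1.396785 = 29.090516
W = 3355869.3937 / 29.090516
W = 115359.57 N

115359.57


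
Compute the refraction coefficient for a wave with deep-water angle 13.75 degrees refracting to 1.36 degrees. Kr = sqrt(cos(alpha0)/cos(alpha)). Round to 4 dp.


Kr = sqrt(cos(alpha0) / cos(alpha))
cos(13.75) = 0.971342
cos(1.36) = 0.999718
Kr = sqrt(0.971342 / 0.999718)
Kr = sqrt(0.971616)
Kr = 0.9857

0.9857


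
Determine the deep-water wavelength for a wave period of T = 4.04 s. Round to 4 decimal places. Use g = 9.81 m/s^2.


L0 = g * T^2 / (2 * pi)
L0 = 9.81 * 4.04^2 / (2 * pi)
L0 = 9.81 * 16.3216 / 6.28319
L0 = 160.1149 / 6.28319
L0 = 25.4831 m

25.4831


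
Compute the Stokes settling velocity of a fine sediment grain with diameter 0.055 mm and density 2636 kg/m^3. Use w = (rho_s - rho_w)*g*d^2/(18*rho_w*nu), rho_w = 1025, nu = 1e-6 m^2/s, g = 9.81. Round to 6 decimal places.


w = (rho_s - rho_w) * g * d^2 / (18 * rho_w * nu)
d = 0.055 mm = 0.000055 m
rho_s - rho_w = 2636 - 1025 = 1611
Numerator = 1611 * 9.81 * (0.000055)^2 = 0.000047806828
Denominator = 18 * 1025 * 1e-6 = 0.018450
w = 0.002591 m/s

0.002591


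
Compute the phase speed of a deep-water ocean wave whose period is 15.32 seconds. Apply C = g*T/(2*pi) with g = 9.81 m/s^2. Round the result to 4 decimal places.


We use the deep-water celerity formula:
C = g * T / (2 * pi)
C = 9.81 * 15.32 / (2 * 3.14159...)
C = 150.289200 / 6.283185
C = 23.9193 m/s

23.9193


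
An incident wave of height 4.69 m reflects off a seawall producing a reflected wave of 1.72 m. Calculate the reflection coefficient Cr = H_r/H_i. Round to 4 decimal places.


Cr = H_r / H_i
Cr = 1.72 / 4.69
Cr = 0.3667

0.3667


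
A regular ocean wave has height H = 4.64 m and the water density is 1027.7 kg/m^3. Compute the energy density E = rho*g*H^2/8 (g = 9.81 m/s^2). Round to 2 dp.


E = (1/8) * rho * g * H^2
E = (1/8) * 1027.7 * 9.81 * 4.64^2
E = 0.125 * 1027.7 * 9.81 * 21.5296
E = 27131.97 J/m^2

27131.97


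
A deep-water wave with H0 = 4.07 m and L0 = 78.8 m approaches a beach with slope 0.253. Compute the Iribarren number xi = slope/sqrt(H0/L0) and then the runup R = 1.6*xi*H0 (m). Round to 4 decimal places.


xi = slope / sqrt(H0/L0)
H0/L0 = 4.07/78.8 = 0.051650
sqrt(0.051650) = 0.227266
xi = 0.253 / 0.227266 = 1.113234
R = 1.6 * xi * H0 = 1.6 * 1.113234 * 4.07
R = 7.2494 m

7.2494


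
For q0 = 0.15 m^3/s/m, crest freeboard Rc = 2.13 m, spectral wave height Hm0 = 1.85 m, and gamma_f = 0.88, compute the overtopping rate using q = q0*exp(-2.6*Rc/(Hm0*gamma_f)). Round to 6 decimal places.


q = q0 * exp(-2.6 * Rc / (Hm0 * gamma_f))
Exponent = -2.6 * 2.13 / (1.85 * 0.88)
= -2.6 * 2.13 / 1.6280
= -3.401720
exp(-3.401720) = 0.033316
q = 0.15 * 0.033316
q = 0.004997 m^3/s/m

0.004997


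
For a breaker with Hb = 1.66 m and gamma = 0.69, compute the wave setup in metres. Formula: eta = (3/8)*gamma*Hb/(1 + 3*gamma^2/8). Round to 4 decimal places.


eta = (3/8) * gamma * Hb / (1 + 3*gamma^2/8)
Numerator = (3/8) * 0.69 * 1.66 = 0.429525
Denominator = 1 + 3*0.69^2/8 = 1 + 0.178538 = 1.178538
eta = 0.429525 / 1.178538
eta = 0.3645 m

0.3645


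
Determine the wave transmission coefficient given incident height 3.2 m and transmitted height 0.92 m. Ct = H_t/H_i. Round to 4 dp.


Ct = H_t / H_i
Ct = 0.92 / 3.2
Ct = 0.2875

0.2875


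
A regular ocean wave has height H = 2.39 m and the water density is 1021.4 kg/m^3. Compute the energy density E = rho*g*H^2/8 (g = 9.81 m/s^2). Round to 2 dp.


E = (1/8) * rho * g * H^2
E = (1/8) * 1021.4 * 9.81 * 2.39^2
E = 0.125 * 1021.4 * 9.81 * 5.7121
E = 7154.36 J/m^2

7154.36


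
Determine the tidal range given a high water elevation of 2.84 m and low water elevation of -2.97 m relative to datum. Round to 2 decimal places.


Tidal range = High water - Low water
Tidal range = 2.84 - (-2.97)
Tidal range = 5.81 m

5.81


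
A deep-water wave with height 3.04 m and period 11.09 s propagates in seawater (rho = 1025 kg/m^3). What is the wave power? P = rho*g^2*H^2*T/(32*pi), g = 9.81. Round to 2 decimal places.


P = rho * g^2 * H^2 * T / (32 * pi)
P = 1025 * 9.81^2 * 3.04^2 * 11.09 / (32 * pi)
P = 1025 * 96.2361 * 9.2416 * 11.09 / 100.53096
P = 100563.58 W/m

100563.58


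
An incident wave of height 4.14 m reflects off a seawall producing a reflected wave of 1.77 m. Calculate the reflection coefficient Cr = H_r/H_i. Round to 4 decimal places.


Cr = H_r / H_i
Cr = 1.77 / 4.14
Cr = 0.4275

0.4275


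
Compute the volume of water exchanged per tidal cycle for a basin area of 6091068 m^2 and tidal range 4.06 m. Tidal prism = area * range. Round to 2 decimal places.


Tidal prism = Area * Tidal range
P = 6091068 * 4.06
P = 24729736.08 m^3

24729736.08


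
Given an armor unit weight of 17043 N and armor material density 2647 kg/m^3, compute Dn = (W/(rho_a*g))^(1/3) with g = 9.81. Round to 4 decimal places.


V = W / (rho_a * g)
V = 17043 / (2647 * 9.81)
V = 17043 / 25967.07
V = 0.656331 m^3
Dn = V^(1/3) = 0.656331^(1/3)
Dn = 0.8690 m

0.8690


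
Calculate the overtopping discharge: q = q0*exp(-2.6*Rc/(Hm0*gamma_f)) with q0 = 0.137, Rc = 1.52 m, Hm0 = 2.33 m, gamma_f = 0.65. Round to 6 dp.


q = q0 * exp(-2.6 * Rc / (Hm0 * gamma_f))
Exponent = -2.6 * 1.52 / (2.33 * 0.65)
= -2.6 * 1.52 / 1.5145
= -2.609442
exp(-2.609442) = 0.073576
q = 0.137 * 0.073576
q = 0.010080 m^3/s/m

0.010080


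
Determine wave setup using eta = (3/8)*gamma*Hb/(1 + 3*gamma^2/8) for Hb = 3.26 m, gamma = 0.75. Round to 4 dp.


eta = (3/8) * gamma * Hb / (1 + 3*gamma^2/8)
Numerator = (3/8) * 0.75 * 3.26 = 0.916875
Denominator = 1 + 3*0.75^2/8 = 1 + 0.210938 = 1.210938
eta = 0.916875 / 1.210938
eta = 0.7572 m

0.7572


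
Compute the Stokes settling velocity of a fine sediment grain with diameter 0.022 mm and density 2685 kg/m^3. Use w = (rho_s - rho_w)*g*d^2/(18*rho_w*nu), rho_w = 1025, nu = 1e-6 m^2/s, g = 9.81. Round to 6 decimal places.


w = (rho_s - rho_w) * g * d^2 / (18 * rho_w * nu)
d = 0.022 mm = 0.000022 m
rho_s - rho_w = 2685 - 1025 = 1660
Numerator = 1660 * 9.81 * (0.000022)^2 = 0.000007881746
Denominator = 18 * 1025 * 1e-6 = 0.018450
w = 0.000427 m/s

0.000427


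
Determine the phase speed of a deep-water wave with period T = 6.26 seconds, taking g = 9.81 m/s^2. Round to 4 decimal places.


We use the deep-water celerity formula:
C = g * T / (2 * pi)
C = 9.81 * 6.26 / (2 * 3.14159...)
C = 61.410600 / 6.283185
C = 9.7738 m/s

9.7738


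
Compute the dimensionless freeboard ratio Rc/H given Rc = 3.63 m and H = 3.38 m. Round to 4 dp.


Relative freeboard = Rc / H
= 3.63 / 3.38
= 1.0740

1.0740


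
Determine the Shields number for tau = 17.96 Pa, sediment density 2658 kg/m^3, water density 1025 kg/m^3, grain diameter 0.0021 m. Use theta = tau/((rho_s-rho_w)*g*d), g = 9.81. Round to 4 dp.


theta = tau / ((rho_s - rho_w) * g * d)
rho_s - rho_w = 2658 - 1025 = 1633
Denominator = 1633 * 9.81 * 0.0021 = 33.641433
theta = 17.96 / 33.641433
theta = 0.5339

0.5339


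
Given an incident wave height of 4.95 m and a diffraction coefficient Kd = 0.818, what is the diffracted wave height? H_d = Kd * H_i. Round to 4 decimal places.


H_d = Kd * H_i
H_d = 0.818 * 4.95
H_d = 4.0491 m

4.0491


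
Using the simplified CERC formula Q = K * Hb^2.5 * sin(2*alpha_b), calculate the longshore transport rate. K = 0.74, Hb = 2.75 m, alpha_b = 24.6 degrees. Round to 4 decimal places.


Q = K * Hb^2.5 * sin(2 * alpha_b)
Hb^2.5 = 2.75^2.5 = 12.540987
sin(2 * 24.6) = sin(49.2) = 0.756995
Q = 0.74 * 12.540987 * 0.756995
Q = 7.0252 m^3/s

7.0252


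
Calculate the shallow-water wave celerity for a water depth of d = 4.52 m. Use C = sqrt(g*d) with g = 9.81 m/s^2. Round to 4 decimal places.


Using the shallow-water approximation:
C = sqrt(g * d) = sqrt(9.81 * 4.52)
C = sqrt(44.3412)
C = 6.6589 m/s

6.6589


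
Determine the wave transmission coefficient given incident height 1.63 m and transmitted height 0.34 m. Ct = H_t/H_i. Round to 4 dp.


Ct = H_t / H_i
Ct = 0.34 / 1.63
Ct = 0.2086

0.2086


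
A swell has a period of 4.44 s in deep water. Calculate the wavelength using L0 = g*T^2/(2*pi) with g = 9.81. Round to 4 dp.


L0 = g * T^2 / (2 * pi)
L0 = 9.81 * 4.44^2 / (2 * pi)
L0 = 9.81 * 19.7136 / 6.28319
L0 = 193.3904 / 6.28319
L0 = 30.7790 m

30.7790


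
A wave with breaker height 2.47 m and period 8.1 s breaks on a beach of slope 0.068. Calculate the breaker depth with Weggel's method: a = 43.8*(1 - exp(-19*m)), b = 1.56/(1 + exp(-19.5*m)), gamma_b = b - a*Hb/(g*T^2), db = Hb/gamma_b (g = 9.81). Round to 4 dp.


a = 43.8 * (1 - exp(-19 * m))
exp(-19 * 0.068) = exp(-1.2920) = 0.274721
a = 43.8 * (1 - 0.274721) = 31.767229
b = 1.56 / (1 + exp(-19.5 * m))
exp(-19.5 * 0.068) = exp(-1.3260) = 0.265537
b = 1.56 / (1 + 0.265537) = 1.232678
Hb / (g * T^2) = 2.47 / (9.81 * 8.1^2) = 2.47 / 643.6341 = 0.00383758
gamma_b = b - a * Hb/(g*T^2) = 1.232678 - 31.767229 * 0.00383758 = 1.110769
db = Hb / gamma_b = 2.47 / 1.110769
db = 2.2237 m

2.2237


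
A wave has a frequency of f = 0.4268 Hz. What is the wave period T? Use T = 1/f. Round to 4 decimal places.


T = 1 / f
T = 1 / 0.4268
T = 2.3430 s

2.3430


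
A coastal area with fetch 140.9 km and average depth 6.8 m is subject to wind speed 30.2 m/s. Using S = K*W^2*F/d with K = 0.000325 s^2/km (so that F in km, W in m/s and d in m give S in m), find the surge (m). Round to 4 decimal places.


S = K * W^2 * F / d
W^2 = 30.2^2 = 912.04
S = 0.000325 * 912.04 * 140.9 / 6.8
Numerator = 0.000325 * 912.04 * 140.9 = 41.764592
S = 41.764592 / 6.8 = 6.1419 m

6.1419


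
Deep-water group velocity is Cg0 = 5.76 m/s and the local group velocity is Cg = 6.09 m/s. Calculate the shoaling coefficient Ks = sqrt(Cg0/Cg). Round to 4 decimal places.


Ks = sqrt(Cg0 / Cg)
Ks = sqrt(5.76 / 6.09)
Ks = sqrt(0.9458)
Ks = 0.9725

0.9725


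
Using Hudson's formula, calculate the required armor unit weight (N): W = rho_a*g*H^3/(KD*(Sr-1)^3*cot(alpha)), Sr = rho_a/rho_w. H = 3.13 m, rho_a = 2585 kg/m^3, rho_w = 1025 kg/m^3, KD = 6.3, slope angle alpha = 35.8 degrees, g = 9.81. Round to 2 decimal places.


Sr = rho_a / rho_w = 2585 / 1025 = 2.521951
(Sr - 1) = 1.521951
(Sr - 1)^3 = 3.525350
cot(35.8) = 1 / tan(35.8) = 1 / 0.721223 = 1.386534
Numerator = 2585 * 9.81 * 3.13^3 = 777611.3080
Denominator = 6.3 * 3.525350 * 1.386534 = 30.794512
W = 777611.3080 / 30.794512
W = 25251.62 N

25251.62
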